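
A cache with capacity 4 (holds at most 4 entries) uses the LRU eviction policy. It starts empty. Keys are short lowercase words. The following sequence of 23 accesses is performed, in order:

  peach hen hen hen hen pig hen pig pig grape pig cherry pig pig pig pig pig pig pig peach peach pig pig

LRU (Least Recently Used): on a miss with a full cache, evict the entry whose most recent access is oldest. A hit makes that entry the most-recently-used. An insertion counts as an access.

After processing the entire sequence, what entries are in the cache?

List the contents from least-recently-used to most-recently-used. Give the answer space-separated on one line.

Answer: grape cherry peach pig

Derivation:
LRU simulation (capacity=4):
  1. access peach: MISS. Cache (LRU->MRU): [peach]
  2. access hen: MISS. Cache (LRU->MRU): [peach hen]
  3. access hen: HIT. Cache (LRU->MRU): [peach hen]
  4. access hen: HIT. Cache (LRU->MRU): [peach hen]
  5. access hen: HIT. Cache (LRU->MRU): [peach hen]
  6. access pig: MISS. Cache (LRU->MRU): [peach hen pig]
  7. access hen: HIT. Cache (LRU->MRU): [peach pig hen]
  8. access pig: HIT. Cache (LRU->MRU): [peach hen pig]
  9. access pig: HIT. Cache (LRU->MRU): [peach hen pig]
  10. access grape: MISS. Cache (LRU->MRU): [peach hen pig grape]
  11. access pig: HIT. Cache (LRU->MRU): [peach hen grape pig]
  12. access cherry: MISS, evict peach. Cache (LRU->MRU): [hen grape pig cherry]
  13. access pig: HIT. Cache (LRU->MRU): [hen grape cherry pig]
  14. access pig: HIT. Cache (LRU->MRU): [hen grape cherry pig]
  15. access pig: HIT. Cache (LRU->MRU): [hen grape cherry pig]
  16. access pig: HIT. Cache (LRU->MRU): [hen grape cherry pig]
  17. access pig: HIT. Cache (LRU->MRU): [hen grape cherry pig]
  18. access pig: HIT. Cache (LRU->MRU): [hen grape cherry pig]
  19. access pig: HIT. Cache (LRU->MRU): [hen grape cherry pig]
  20. access peach: MISS, evict hen. Cache (LRU->MRU): [grape cherry pig peach]
  21. access peach: HIT. Cache (LRU->MRU): [grape cherry pig peach]
  22. access pig: HIT. Cache (LRU->MRU): [grape cherry peach pig]
  23. access pig: HIT. Cache (LRU->MRU): [grape cherry peach pig]
Total: 17 hits, 6 misses, 2 evictions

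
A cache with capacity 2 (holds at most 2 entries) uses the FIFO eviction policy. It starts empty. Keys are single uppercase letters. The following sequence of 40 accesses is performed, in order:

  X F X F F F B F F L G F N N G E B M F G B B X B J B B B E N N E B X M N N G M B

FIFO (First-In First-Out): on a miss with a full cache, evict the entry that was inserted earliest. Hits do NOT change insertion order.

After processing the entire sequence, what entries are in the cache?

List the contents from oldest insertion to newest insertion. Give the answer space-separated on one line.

Answer: M B

Derivation:
FIFO simulation (capacity=2):
  1. access X: MISS. Cache (old->new): [X]
  2. access F: MISS. Cache (old->new): [X F]
  3. access X: HIT. Cache (old->new): [X F]
  4. access F: HIT. Cache (old->new): [X F]
  5. access F: HIT. Cache (old->new): [X F]
  6. access F: HIT. Cache (old->new): [X F]
  7. access B: MISS, evict X. Cache (old->new): [F B]
  8. access F: HIT. Cache (old->new): [F B]
  9. access F: HIT. Cache (old->new): [F B]
  10. access L: MISS, evict F. Cache (old->new): [B L]
  11. access G: MISS, evict B. Cache (old->new): [L G]
  12. access F: MISS, evict L. Cache (old->new): [G F]
  13. access N: MISS, evict G. Cache (old->new): [F N]
  14. access N: HIT. Cache (old->new): [F N]
  15. access G: MISS, evict F. Cache (old->new): [N G]
  16. access E: MISS, evict N. Cache (old->new): [G E]
  17. access B: MISS, evict G. Cache (old->new): [E B]
  18. access M: MISS, evict E. Cache (old->new): [B M]
  19. access F: MISS, evict B. Cache (old->new): [M F]
  20. access G: MISS, evict M. Cache (old->new): [F G]
  21. access B: MISS, evict F. Cache (old->new): [G B]
  22. access B: HIT. Cache (old->new): [G B]
  23. access X: MISS, evict G. Cache (old->new): [B X]
  24. access B: HIT. Cache (old->new): [B X]
  25. access J: MISS, evict B. Cache (old->new): [X J]
  26. access B: MISS, evict X. Cache (old->new): [J B]
  27. access B: HIT. Cache (old->new): [J B]
  28. access B: HIT. Cache (old->new): [J B]
  29. access E: MISS, evict J. Cache (old->new): [B E]
  30. access N: MISS, evict B. Cache (old->new): [E N]
  31. access N: HIT. Cache (old->new): [E N]
  32. access E: HIT. Cache (old->new): [E N]
  33. access B: MISS, evict E. Cache (old->new): [N B]
  34. access X: MISS, evict N. Cache (old->new): [B X]
  35. access M: MISS, evict B. Cache (old->new): [X M]
  36. access N: MISS, evict X. Cache (old->new): [M N]
  37. access N: HIT. Cache (old->new): [M N]
  38. access G: MISS, evict M. Cache (old->new): [N G]
  39. access M: MISS, evict N. Cache (old->new): [G M]
  40. access B: MISS, evict G. Cache (old->new): [M B]
Total: 14 hits, 26 misses, 24 evictions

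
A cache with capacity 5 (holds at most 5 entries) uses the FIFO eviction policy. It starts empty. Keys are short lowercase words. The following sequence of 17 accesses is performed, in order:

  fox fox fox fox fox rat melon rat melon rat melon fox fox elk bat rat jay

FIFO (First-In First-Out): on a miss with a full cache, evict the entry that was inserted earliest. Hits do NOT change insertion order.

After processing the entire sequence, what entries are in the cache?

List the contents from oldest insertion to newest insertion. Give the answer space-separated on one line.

Answer: rat melon elk bat jay

Derivation:
FIFO simulation (capacity=5):
  1. access fox: MISS. Cache (old->new): [fox]
  2. access fox: HIT. Cache (old->new): [fox]
  3. access fox: HIT. Cache (old->new): [fox]
  4. access fox: HIT. Cache (old->new): [fox]
  5. access fox: HIT. Cache (old->new): [fox]
  6. access rat: MISS. Cache (old->new): [fox rat]
  7. access melon: MISS. Cache (old->new): [fox rat melon]
  8. access rat: HIT. Cache (old->new): [fox rat melon]
  9. access melon: HIT. Cache (old->new): [fox rat melon]
  10. access rat: HIT. Cache (old->new): [fox rat melon]
  11. access melon: HIT. Cache (old->new): [fox rat melon]
  12. access fox: HIT. Cache (old->new): [fox rat melon]
  13. access fox: HIT. Cache (old->new): [fox rat melon]
  14. access elk: MISS. Cache (old->new): [fox rat melon elk]
  15. access bat: MISS. Cache (old->new): [fox rat melon elk bat]
  16. access rat: HIT. Cache (old->new): [fox rat melon elk bat]
  17. access jay: MISS, evict fox. Cache (old->new): [rat melon elk bat jay]
Total: 11 hits, 6 misses, 1 evictions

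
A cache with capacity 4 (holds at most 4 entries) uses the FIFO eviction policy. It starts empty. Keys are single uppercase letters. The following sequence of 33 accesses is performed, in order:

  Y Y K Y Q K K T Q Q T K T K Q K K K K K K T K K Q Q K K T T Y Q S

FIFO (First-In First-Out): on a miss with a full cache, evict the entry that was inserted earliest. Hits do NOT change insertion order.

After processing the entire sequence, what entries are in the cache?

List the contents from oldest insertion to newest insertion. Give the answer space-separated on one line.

FIFO simulation (capacity=4):
  1. access Y: MISS. Cache (old->new): [Y]
  2. access Y: HIT. Cache (old->new): [Y]
  3. access K: MISS. Cache (old->new): [Y K]
  4. access Y: HIT. Cache (old->new): [Y K]
  5. access Q: MISS. Cache (old->new): [Y K Q]
  6. access K: HIT. Cache (old->new): [Y K Q]
  7. access K: HIT. Cache (old->new): [Y K Q]
  8. access T: MISS. Cache (old->new): [Y K Q T]
  9. access Q: HIT. Cache (old->new): [Y K Q T]
  10. access Q: HIT. Cache (old->new): [Y K Q T]
  11. access T: HIT. Cache (old->new): [Y K Q T]
  12. access K: HIT. Cache (old->new): [Y K Q T]
  13. access T: HIT. Cache (old->new): [Y K Q T]
  14. access K: HIT. Cache (old->new): [Y K Q T]
  15. access Q: HIT. Cache (old->new): [Y K Q T]
  16. access K: HIT. Cache (old->new): [Y K Q T]
  17. access K: HIT. Cache (old->new): [Y K Q T]
  18. access K: HIT. Cache (old->new): [Y K Q T]
  19. access K: HIT. Cache (old->new): [Y K Q T]
  20. access K: HIT. Cache (old->new): [Y K Q T]
  21. access K: HIT. Cache (old->new): [Y K Q T]
  22. access T: HIT. Cache (old->new): [Y K Q T]
  23. access K: HIT. Cache (old->new): [Y K Q T]
  24. access K: HIT. Cache (old->new): [Y K Q T]
  25. access Q: HIT. Cache (old->new): [Y K Q T]
  26. access Q: HIT. Cache (old->new): [Y K Q T]
  27. access K: HIT. Cache (old->new): [Y K Q T]
  28. access K: HIT. Cache (old->new): [Y K Q T]
  29. access T: HIT. Cache (old->new): [Y K Q T]
  30. access T: HIT. Cache (old->new): [Y K Q T]
  31. access Y: HIT. Cache (old->new): [Y K Q T]
  32. access Q: HIT. Cache (old->new): [Y K Q T]
  33. access S: MISS, evict Y. Cache (old->new): [K Q T S]
Total: 28 hits, 5 misses, 1 evictions

Answer: K Q T S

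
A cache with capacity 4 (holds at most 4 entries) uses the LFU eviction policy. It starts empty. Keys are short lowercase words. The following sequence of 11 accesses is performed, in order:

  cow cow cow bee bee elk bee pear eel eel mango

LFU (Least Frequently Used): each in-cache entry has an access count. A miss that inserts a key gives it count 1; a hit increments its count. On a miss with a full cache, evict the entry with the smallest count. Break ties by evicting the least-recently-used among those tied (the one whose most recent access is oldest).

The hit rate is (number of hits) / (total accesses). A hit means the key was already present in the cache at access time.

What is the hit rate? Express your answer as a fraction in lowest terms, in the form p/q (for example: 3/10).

Answer: 5/11

Derivation:
LFU simulation (capacity=4):
  1. access cow: MISS. Cache: [cow(c=1)]
  2. access cow: HIT, count now 2. Cache: [cow(c=2)]
  3. access cow: HIT, count now 3. Cache: [cow(c=3)]
  4. access bee: MISS. Cache: [bee(c=1) cow(c=3)]
  5. access bee: HIT, count now 2. Cache: [bee(c=2) cow(c=3)]
  6. access elk: MISS. Cache: [elk(c=1) bee(c=2) cow(c=3)]
  7. access bee: HIT, count now 3. Cache: [elk(c=1) cow(c=3) bee(c=3)]
  8. access pear: MISS. Cache: [elk(c=1) pear(c=1) cow(c=3) bee(c=3)]
  9. access eel: MISS, evict elk(c=1). Cache: [pear(c=1) eel(c=1) cow(c=3) bee(c=3)]
  10. access eel: HIT, count now 2. Cache: [pear(c=1) eel(c=2) cow(c=3) bee(c=3)]
  11. access mango: MISS, evict pear(c=1). Cache: [mango(c=1) eel(c=2) cow(c=3) bee(c=3)]
Total: 5 hits, 6 misses, 2 evictions

Hit rate = 5/11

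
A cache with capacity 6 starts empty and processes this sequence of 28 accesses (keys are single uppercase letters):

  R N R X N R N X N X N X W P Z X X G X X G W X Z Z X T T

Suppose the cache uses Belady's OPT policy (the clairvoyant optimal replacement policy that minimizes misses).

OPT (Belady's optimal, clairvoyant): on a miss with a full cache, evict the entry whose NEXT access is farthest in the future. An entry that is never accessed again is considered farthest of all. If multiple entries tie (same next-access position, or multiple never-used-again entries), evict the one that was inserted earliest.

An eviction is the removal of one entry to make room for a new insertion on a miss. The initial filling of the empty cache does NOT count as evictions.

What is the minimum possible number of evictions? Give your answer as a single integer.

OPT (Belady) simulation (capacity=6):
  1. access R: MISS. Cache: [R]
  2. access N: MISS. Cache: [R N]
  3. access R: HIT. Next use of R: step 6. Cache: [R N]
  4. access X: MISS. Cache: [R N X]
  5. access N: HIT. Next use of N: step 7. Cache: [R N X]
  6. access R: HIT. Next use of R: never. Cache: [R N X]
  7. access N: HIT. Next use of N: step 9. Cache: [R N X]
  8. access X: HIT. Next use of X: step 10. Cache: [R N X]
  9. access N: HIT. Next use of N: step 11. Cache: [R N X]
  10. access X: HIT. Next use of X: step 12. Cache: [R N X]
  11. access N: HIT. Next use of N: never. Cache: [R N X]
  12. access X: HIT. Next use of X: step 16. Cache: [R N X]
  13. access W: MISS. Cache: [R N X W]
  14. access P: MISS. Cache: [R N X W P]
  15. access Z: MISS. Cache: [R N X W P Z]
  16. access X: HIT. Next use of X: step 17. Cache: [R N X W P Z]
  17. access X: HIT. Next use of X: step 19. Cache: [R N X W P Z]
  18. access G: MISS, evict R (next use: never). Cache: [N X W P Z G]
  19. access X: HIT. Next use of X: step 20. Cache: [N X W P Z G]
  20. access X: HIT. Next use of X: step 23. Cache: [N X W P Z G]
  21. access G: HIT. Next use of G: never. Cache: [N X W P Z G]
  22. access W: HIT. Next use of W: never. Cache: [N X W P Z G]
  23. access X: HIT. Next use of X: step 26. Cache: [N X W P Z G]
  24. access Z: HIT. Next use of Z: step 25. Cache: [N X W P Z G]
  25. access Z: HIT. Next use of Z: never. Cache: [N X W P Z G]
  26. access X: HIT. Next use of X: never. Cache: [N X W P Z G]
  27. access T: MISS, evict N (next use: never). Cache: [X W P Z G T]
  28. access T: HIT. Next use of T: never. Cache: [X W P Z G T]
Total: 20 hits, 8 misses, 2 evictions

Answer: 2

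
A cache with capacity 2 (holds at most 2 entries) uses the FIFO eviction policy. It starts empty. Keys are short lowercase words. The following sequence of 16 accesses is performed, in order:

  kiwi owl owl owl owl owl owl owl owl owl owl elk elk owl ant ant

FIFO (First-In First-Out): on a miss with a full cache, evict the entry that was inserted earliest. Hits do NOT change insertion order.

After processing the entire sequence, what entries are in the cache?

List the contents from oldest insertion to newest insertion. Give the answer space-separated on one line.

FIFO simulation (capacity=2):
  1. access kiwi: MISS. Cache (old->new): [kiwi]
  2. access owl: MISS. Cache (old->new): [kiwi owl]
  3. access owl: HIT. Cache (old->new): [kiwi owl]
  4. access owl: HIT. Cache (old->new): [kiwi owl]
  5. access owl: HIT. Cache (old->new): [kiwi owl]
  6. access owl: HIT. Cache (old->new): [kiwi owl]
  7. access owl: HIT. Cache (old->new): [kiwi owl]
  8. access owl: HIT. Cache (old->new): [kiwi owl]
  9. access owl: HIT. Cache (old->new): [kiwi owl]
  10. access owl: HIT. Cache (old->new): [kiwi owl]
  11. access owl: HIT. Cache (old->new): [kiwi owl]
  12. access elk: MISS, evict kiwi. Cache (old->new): [owl elk]
  13. access elk: HIT. Cache (old->new): [owl elk]
  14. access owl: HIT. Cache (old->new): [owl elk]
  15. access ant: MISS, evict owl. Cache (old->new): [elk ant]
  16. access ant: HIT. Cache (old->new): [elk ant]
Total: 12 hits, 4 misses, 2 evictions

Answer: elk ant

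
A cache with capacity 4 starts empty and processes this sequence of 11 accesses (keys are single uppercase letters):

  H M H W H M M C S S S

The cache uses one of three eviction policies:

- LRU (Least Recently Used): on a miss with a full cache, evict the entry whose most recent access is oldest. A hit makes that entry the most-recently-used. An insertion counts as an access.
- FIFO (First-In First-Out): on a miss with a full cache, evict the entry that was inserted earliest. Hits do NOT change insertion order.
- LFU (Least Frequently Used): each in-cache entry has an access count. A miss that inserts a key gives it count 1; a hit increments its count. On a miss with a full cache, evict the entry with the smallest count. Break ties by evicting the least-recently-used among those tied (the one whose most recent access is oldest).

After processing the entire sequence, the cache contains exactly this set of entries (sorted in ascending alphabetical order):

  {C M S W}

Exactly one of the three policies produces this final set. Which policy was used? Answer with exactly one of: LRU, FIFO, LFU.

Answer: FIFO

Derivation:
Simulating under each policy and comparing final sets:
  LRU: final set = {C H M S} -> differs
  FIFO: final set = {C M S W} -> MATCHES target
  LFU: final set = {C H M S} -> differs
Only FIFO produces the target set.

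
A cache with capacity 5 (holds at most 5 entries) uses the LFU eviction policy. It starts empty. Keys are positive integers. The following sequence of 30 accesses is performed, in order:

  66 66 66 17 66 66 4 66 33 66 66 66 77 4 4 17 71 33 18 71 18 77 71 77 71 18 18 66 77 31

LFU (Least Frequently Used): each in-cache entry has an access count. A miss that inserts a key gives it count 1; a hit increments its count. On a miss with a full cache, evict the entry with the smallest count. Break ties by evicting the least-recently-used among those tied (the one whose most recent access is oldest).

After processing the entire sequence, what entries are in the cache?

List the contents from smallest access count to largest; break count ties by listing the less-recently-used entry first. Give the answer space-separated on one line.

Answer: 31 17 4 18 66

Derivation:
LFU simulation (capacity=5):
  1. access 66: MISS. Cache: [66(c=1)]
  2. access 66: HIT, count now 2. Cache: [66(c=2)]
  3. access 66: HIT, count now 3. Cache: [66(c=3)]
  4. access 17: MISS. Cache: [17(c=1) 66(c=3)]
  5. access 66: HIT, count now 4. Cache: [17(c=1) 66(c=4)]
  6. access 66: HIT, count now 5. Cache: [17(c=1) 66(c=5)]
  7. access 4: MISS. Cache: [17(c=1) 4(c=1) 66(c=5)]
  8. access 66: HIT, count now 6. Cache: [17(c=1) 4(c=1) 66(c=6)]
  9. access 33: MISS. Cache: [17(c=1) 4(c=1) 33(c=1) 66(c=6)]
  10. access 66: HIT, count now 7. Cache: [17(c=1) 4(c=1) 33(c=1) 66(c=7)]
  11. access 66: HIT, count now 8. Cache: [17(c=1) 4(c=1) 33(c=1) 66(c=8)]
  12. access 66: HIT, count now 9. Cache: [17(c=1) 4(c=1) 33(c=1) 66(c=9)]
  13. access 77: MISS. Cache: [17(c=1) 4(c=1) 33(c=1) 77(c=1) 66(c=9)]
  14. access 4: HIT, count now 2. Cache: [17(c=1) 33(c=1) 77(c=1) 4(c=2) 66(c=9)]
  15. access 4: HIT, count now 3. Cache: [17(c=1) 33(c=1) 77(c=1) 4(c=3) 66(c=9)]
  16. access 17: HIT, count now 2. Cache: [33(c=1) 77(c=1) 17(c=2) 4(c=3) 66(c=9)]
  17. access 71: MISS, evict 33(c=1). Cache: [77(c=1) 71(c=1) 17(c=2) 4(c=3) 66(c=9)]
  18. access 33: MISS, evict 77(c=1). Cache: [71(c=1) 33(c=1) 17(c=2) 4(c=3) 66(c=9)]
  19. access 18: MISS, evict 71(c=1). Cache: [33(c=1) 18(c=1) 17(c=2) 4(c=3) 66(c=9)]
  20. access 71: MISS, evict 33(c=1). Cache: [18(c=1) 71(c=1) 17(c=2) 4(c=3) 66(c=9)]
  21. access 18: HIT, count now 2. Cache: [71(c=1) 17(c=2) 18(c=2) 4(c=3) 66(c=9)]
  22. access 77: MISS, evict 71(c=1). Cache: [77(c=1) 17(c=2) 18(c=2) 4(c=3) 66(c=9)]
  23. access 71: MISS, evict 77(c=1). Cache: [71(c=1) 17(c=2) 18(c=2) 4(c=3) 66(c=9)]
  24. access 77: MISS, evict 71(c=1). Cache: [77(c=1) 17(c=2) 18(c=2) 4(c=3) 66(c=9)]
  25. access 71: MISS, evict 77(c=1). Cache: [71(c=1) 17(c=2) 18(c=2) 4(c=3) 66(c=9)]
  26. access 18: HIT, count now 3. Cache: [71(c=1) 17(c=2) 4(c=3) 18(c=3) 66(c=9)]
  27. access 18: HIT, count now 4. Cache: [71(c=1) 17(c=2) 4(c=3) 18(c=4) 66(c=9)]
  28. access 66: HIT, count now 10. Cache: [71(c=1) 17(c=2) 4(c=3) 18(c=4) 66(c=10)]
  29. access 77: MISS, evict 71(c=1). Cache: [77(c=1) 17(c=2) 4(c=3) 18(c=4) 66(c=10)]
  30. access 31: MISS, evict 77(c=1). Cache: [31(c=1) 17(c=2) 4(c=3) 18(c=4) 66(c=10)]
Total: 15 hits, 15 misses, 10 evictions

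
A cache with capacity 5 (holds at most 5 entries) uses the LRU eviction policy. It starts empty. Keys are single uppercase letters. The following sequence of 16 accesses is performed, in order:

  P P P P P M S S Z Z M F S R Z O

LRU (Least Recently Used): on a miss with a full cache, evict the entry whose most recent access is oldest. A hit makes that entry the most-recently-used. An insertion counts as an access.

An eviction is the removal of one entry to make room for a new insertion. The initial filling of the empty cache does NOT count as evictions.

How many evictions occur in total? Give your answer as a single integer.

LRU simulation (capacity=5):
  1. access P: MISS. Cache (LRU->MRU): [P]
  2. access P: HIT. Cache (LRU->MRU): [P]
  3. access P: HIT. Cache (LRU->MRU): [P]
  4. access P: HIT. Cache (LRU->MRU): [P]
  5. access P: HIT. Cache (LRU->MRU): [P]
  6. access M: MISS. Cache (LRU->MRU): [P M]
  7. access S: MISS. Cache (LRU->MRU): [P M S]
  8. access S: HIT. Cache (LRU->MRU): [P M S]
  9. access Z: MISS. Cache (LRU->MRU): [P M S Z]
  10. access Z: HIT. Cache (LRU->MRU): [P M S Z]
  11. access M: HIT. Cache (LRU->MRU): [P S Z M]
  12. access F: MISS. Cache (LRU->MRU): [P S Z M F]
  13. access S: HIT. Cache (LRU->MRU): [P Z M F S]
  14. access R: MISS, evict P. Cache (LRU->MRU): [Z M F S R]
  15. access Z: HIT. Cache (LRU->MRU): [M F S R Z]
  16. access O: MISS, evict M. Cache (LRU->MRU): [F S R Z O]
Total: 9 hits, 7 misses, 2 evictions

Answer: 2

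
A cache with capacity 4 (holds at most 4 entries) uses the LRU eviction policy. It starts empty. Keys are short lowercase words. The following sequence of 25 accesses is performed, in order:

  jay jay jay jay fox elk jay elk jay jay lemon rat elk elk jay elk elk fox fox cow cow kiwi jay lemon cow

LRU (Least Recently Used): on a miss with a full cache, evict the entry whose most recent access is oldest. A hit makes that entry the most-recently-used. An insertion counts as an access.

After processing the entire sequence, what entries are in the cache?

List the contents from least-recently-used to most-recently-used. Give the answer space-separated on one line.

Answer: kiwi jay lemon cow

Derivation:
LRU simulation (capacity=4):
  1. access jay: MISS. Cache (LRU->MRU): [jay]
  2. access jay: HIT. Cache (LRU->MRU): [jay]
  3. access jay: HIT. Cache (LRU->MRU): [jay]
  4. access jay: HIT. Cache (LRU->MRU): [jay]
  5. access fox: MISS. Cache (LRU->MRU): [jay fox]
  6. access elk: MISS. Cache (LRU->MRU): [jay fox elk]
  7. access jay: HIT. Cache (LRU->MRU): [fox elk jay]
  8. access elk: HIT. Cache (LRU->MRU): [fox jay elk]
  9. access jay: HIT. Cache (LRU->MRU): [fox elk jay]
  10. access jay: HIT. Cache (LRU->MRU): [fox elk jay]
  11. access lemon: MISS. Cache (LRU->MRU): [fox elk jay lemon]
  12. access rat: MISS, evict fox. Cache (LRU->MRU): [elk jay lemon rat]
  13. access elk: HIT. Cache (LRU->MRU): [jay lemon rat elk]
  14. access elk: HIT. Cache (LRU->MRU): [jay lemon rat elk]
  15. access jay: HIT. Cache (LRU->MRU): [lemon rat elk jay]
  16. access elk: HIT. Cache (LRU->MRU): [lemon rat jay elk]
  17. access elk: HIT. Cache (LRU->MRU): [lemon rat jay elk]
  18. access fox: MISS, evict lemon. Cache (LRU->MRU): [rat jay elk fox]
  19. access fox: HIT. Cache (LRU->MRU): [rat jay elk fox]
  20. access cow: MISS, evict rat. Cache (LRU->MRU): [jay elk fox cow]
  21. access cow: HIT. Cache (LRU->MRU): [jay elk fox cow]
  22. access kiwi: MISS, evict jay. Cache (LRU->MRU): [elk fox cow kiwi]
  23. access jay: MISS, evict elk. Cache (LRU->MRU): [fox cow kiwi jay]
  24. access lemon: MISS, evict fox. Cache (LRU->MRU): [cow kiwi jay lemon]
  25. access cow: HIT. Cache (LRU->MRU): [kiwi jay lemon cow]
Total: 15 hits, 10 misses, 6 evictions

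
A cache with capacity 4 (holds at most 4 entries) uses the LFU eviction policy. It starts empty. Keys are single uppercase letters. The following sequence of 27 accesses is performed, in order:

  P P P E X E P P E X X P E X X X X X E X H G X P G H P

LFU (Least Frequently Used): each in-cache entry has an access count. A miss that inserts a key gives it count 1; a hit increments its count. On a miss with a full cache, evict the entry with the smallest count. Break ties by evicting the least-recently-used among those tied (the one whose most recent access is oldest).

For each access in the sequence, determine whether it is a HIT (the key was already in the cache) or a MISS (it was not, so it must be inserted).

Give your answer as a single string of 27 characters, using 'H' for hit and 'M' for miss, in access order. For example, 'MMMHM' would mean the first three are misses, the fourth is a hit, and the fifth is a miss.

Answer: MHHMMHHHHHHHHHHHHHHHMMHHHMH

Derivation:
LFU simulation (capacity=4):
  1. access P: MISS. Cache: [P(c=1)]
  2. access P: HIT, count now 2. Cache: [P(c=2)]
  3. access P: HIT, count now 3. Cache: [P(c=3)]
  4. access E: MISS. Cache: [E(c=1) P(c=3)]
  5. access X: MISS. Cache: [E(c=1) X(c=1) P(c=3)]
  6. access E: HIT, count now 2. Cache: [X(c=1) E(c=2) P(c=3)]
  7. access P: HIT, count now 4. Cache: [X(c=1) E(c=2) P(c=4)]
  8. access P: HIT, count now 5. Cache: [X(c=1) E(c=2) P(c=5)]
  9. access E: HIT, count now 3. Cache: [X(c=1) E(c=3) P(c=5)]
  10. access X: HIT, count now 2. Cache: [X(c=2) E(c=3) P(c=5)]
  11. access X: HIT, count now 3. Cache: [E(c=3) X(c=3) P(c=5)]
  12. access P: HIT, count now 6. Cache: [E(c=3) X(c=3) P(c=6)]
  13. access E: HIT, count now 4. Cache: [X(c=3) E(c=4) P(c=6)]
  14. access X: HIT, count now 4. Cache: [E(c=4) X(c=4) P(c=6)]
  15. access X: HIT, count now 5. Cache: [E(c=4) X(c=5) P(c=6)]
  16. access X: HIT, count now 6. Cache: [E(c=4) P(c=6) X(c=6)]
  17. access X: HIT, count now 7. Cache: [E(c=4) P(c=6) X(c=7)]
  18. access X: HIT, count now 8. Cache: [E(c=4) P(c=6) X(c=8)]
  19. access E: HIT, count now 5. Cache: [E(c=5) P(c=6) X(c=8)]
  20. access X: HIT, count now 9. Cache: [E(c=5) P(c=6) X(c=9)]
  21. access H: MISS. Cache: [H(c=1) E(c=5) P(c=6) X(c=9)]
  22. access G: MISS, evict H(c=1). Cache: [G(c=1) E(c=5) P(c=6) X(c=9)]
  23. access X: HIT, count now 10. Cache: [G(c=1) E(c=5) P(c=6) X(c=10)]
  24. access P: HIT, count now 7. Cache: [G(c=1) E(c=5) P(c=7) X(c=10)]
  25. access G: HIT, count now 2. Cache: [G(c=2) E(c=5) P(c=7) X(c=10)]
  26. access H: MISS, evict G(c=2). Cache: [H(c=1) E(c=5) P(c=7) X(c=10)]
  27. access P: HIT, count now 8. Cache: [H(c=1) E(c=5) P(c=8) X(c=10)]
Total: 21 hits, 6 misses, 2 evictions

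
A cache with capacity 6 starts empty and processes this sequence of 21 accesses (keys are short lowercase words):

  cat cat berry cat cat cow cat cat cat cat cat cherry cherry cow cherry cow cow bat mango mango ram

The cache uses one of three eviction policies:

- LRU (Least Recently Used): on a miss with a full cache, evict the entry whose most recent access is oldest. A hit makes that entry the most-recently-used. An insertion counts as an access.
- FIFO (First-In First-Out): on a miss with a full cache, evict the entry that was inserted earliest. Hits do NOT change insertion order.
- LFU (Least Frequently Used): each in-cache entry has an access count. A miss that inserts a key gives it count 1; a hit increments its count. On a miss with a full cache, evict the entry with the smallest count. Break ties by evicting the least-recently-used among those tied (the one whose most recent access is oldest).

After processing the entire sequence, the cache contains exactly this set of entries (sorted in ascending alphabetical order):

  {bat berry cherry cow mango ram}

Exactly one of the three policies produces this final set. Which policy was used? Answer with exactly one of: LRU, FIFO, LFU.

Simulating under each policy and comparing final sets:
  LRU: final set = {bat cat cherry cow mango ram} -> differs
  FIFO: final set = {bat berry cherry cow mango ram} -> MATCHES target
  LFU: final set = {bat cat cherry cow mango ram} -> differs
Only FIFO produces the target set.

Answer: FIFO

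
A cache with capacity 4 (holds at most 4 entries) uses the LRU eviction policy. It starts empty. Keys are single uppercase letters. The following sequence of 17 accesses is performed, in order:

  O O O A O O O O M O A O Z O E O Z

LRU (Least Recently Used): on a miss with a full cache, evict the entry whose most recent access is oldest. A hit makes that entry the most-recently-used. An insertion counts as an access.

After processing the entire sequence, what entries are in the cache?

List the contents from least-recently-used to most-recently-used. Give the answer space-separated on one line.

Answer: A E O Z

Derivation:
LRU simulation (capacity=4):
  1. access O: MISS. Cache (LRU->MRU): [O]
  2. access O: HIT. Cache (LRU->MRU): [O]
  3. access O: HIT. Cache (LRU->MRU): [O]
  4. access A: MISS. Cache (LRU->MRU): [O A]
  5. access O: HIT. Cache (LRU->MRU): [A O]
  6. access O: HIT. Cache (LRU->MRU): [A O]
  7. access O: HIT. Cache (LRU->MRU): [A O]
  8. access O: HIT. Cache (LRU->MRU): [A O]
  9. access M: MISS. Cache (LRU->MRU): [A O M]
  10. access O: HIT. Cache (LRU->MRU): [A M O]
  11. access A: HIT. Cache (LRU->MRU): [M O A]
  12. access O: HIT. Cache (LRU->MRU): [M A O]
  13. access Z: MISS. Cache (LRU->MRU): [M A O Z]
  14. access O: HIT. Cache (LRU->MRU): [M A Z O]
  15. access E: MISS, evict M. Cache (LRU->MRU): [A Z O E]
  16. access O: HIT. Cache (LRU->MRU): [A Z E O]
  17. access Z: HIT. Cache (LRU->MRU): [A E O Z]
Total: 12 hits, 5 misses, 1 evictions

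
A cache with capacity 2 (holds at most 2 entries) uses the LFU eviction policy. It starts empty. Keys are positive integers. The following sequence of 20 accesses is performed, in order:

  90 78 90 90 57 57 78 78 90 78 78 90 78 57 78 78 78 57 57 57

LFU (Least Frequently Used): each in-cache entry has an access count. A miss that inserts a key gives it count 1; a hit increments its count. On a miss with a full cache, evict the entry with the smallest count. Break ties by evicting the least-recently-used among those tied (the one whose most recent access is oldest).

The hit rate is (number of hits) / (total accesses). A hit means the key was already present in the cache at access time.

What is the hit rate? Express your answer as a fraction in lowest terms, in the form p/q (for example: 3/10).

Answer: 3/4

Derivation:
LFU simulation (capacity=2):
  1. access 90: MISS. Cache: [90(c=1)]
  2. access 78: MISS. Cache: [90(c=1) 78(c=1)]
  3. access 90: HIT, count now 2. Cache: [78(c=1) 90(c=2)]
  4. access 90: HIT, count now 3. Cache: [78(c=1) 90(c=3)]
  5. access 57: MISS, evict 78(c=1). Cache: [57(c=1) 90(c=3)]
  6. access 57: HIT, count now 2. Cache: [57(c=2) 90(c=3)]
  7. access 78: MISS, evict 57(c=2). Cache: [78(c=1) 90(c=3)]
  8. access 78: HIT, count now 2. Cache: [78(c=2) 90(c=3)]
  9. access 90: HIT, count now 4. Cache: [78(c=2) 90(c=4)]
  10. access 78: HIT, count now 3. Cache: [78(c=3) 90(c=4)]
  11. access 78: HIT, count now 4. Cache: [90(c=4) 78(c=4)]
  12. access 90: HIT, count now 5. Cache: [78(c=4) 90(c=5)]
  13. access 78: HIT, count now 5. Cache: [90(c=5) 78(c=5)]
  14. access 57: MISS, evict 90(c=5). Cache: [57(c=1) 78(c=5)]
  15. access 78: HIT, count now 6. Cache: [57(c=1) 78(c=6)]
  16. access 78: HIT, count now 7. Cache: [57(c=1) 78(c=7)]
  17. access 78: HIT, count now 8. Cache: [57(c=1) 78(c=8)]
  18. access 57: HIT, count now 2. Cache: [57(c=2) 78(c=8)]
  19. access 57: HIT, count now 3. Cache: [57(c=3) 78(c=8)]
  20. access 57: HIT, count now 4. Cache: [57(c=4) 78(c=8)]
Total: 15 hits, 5 misses, 3 evictions

Hit rate = 15/20 = 3/4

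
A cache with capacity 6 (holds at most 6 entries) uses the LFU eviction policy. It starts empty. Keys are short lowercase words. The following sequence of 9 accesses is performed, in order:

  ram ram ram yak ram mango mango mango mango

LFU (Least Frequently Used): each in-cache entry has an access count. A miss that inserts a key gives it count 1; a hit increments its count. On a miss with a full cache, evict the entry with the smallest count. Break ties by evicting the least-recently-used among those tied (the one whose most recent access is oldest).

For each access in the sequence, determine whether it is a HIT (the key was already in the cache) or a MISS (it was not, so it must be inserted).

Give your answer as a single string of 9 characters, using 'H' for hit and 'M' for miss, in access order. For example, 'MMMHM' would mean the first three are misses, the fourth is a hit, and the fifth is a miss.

Answer: MHHMHMHHH

Derivation:
LFU simulation (capacity=6):
  1. access ram: MISS. Cache: [ram(c=1)]
  2. access ram: HIT, count now 2. Cache: [ram(c=2)]
  3. access ram: HIT, count now 3. Cache: [ram(c=3)]
  4. access yak: MISS. Cache: [yak(c=1) ram(c=3)]
  5. access ram: HIT, count now 4. Cache: [yak(c=1) ram(c=4)]
  6. access mango: MISS. Cache: [yak(c=1) mango(c=1) ram(c=4)]
  7. access mango: HIT, count now 2. Cache: [yak(c=1) mango(c=2) ram(c=4)]
  8. access mango: HIT, count now 3. Cache: [yak(c=1) mango(c=3) ram(c=4)]
  9. access mango: HIT, count now 4. Cache: [yak(c=1) ram(c=4) mango(c=4)]
Total: 6 hits, 3 misses, 0 evictions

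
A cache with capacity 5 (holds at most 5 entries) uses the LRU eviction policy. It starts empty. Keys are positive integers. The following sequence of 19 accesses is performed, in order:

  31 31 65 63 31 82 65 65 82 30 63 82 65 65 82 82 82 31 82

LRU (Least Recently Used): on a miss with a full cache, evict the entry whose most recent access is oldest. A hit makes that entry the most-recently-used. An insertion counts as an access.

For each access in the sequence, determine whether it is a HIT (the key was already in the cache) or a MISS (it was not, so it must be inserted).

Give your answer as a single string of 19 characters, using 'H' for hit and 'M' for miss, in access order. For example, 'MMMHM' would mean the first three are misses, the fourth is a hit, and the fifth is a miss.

Answer: MHMMHMHHHMHHHHHHHHH

Derivation:
LRU simulation (capacity=5):
  1. access 31: MISS. Cache (LRU->MRU): [31]
  2. access 31: HIT. Cache (LRU->MRU): [31]
  3. access 65: MISS. Cache (LRU->MRU): [31 65]
  4. access 63: MISS. Cache (LRU->MRU): [31 65 63]
  5. access 31: HIT. Cache (LRU->MRU): [65 63 31]
  6. access 82: MISS. Cache (LRU->MRU): [65 63 31 82]
  7. access 65: HIT. Cache (LRU->MRU): [63 31 82 65]
  8. access 65: HIT. Cache (LRU->MRU): [63 31 82 65]
  9. access 82: HIT. Cache (LRU->MRU): [63 31 65 82]
  10. access 30: MISS. Cache (LRU->MRU): [63 31 65 82 30]
  11. access 63: HIT. Cache (LRU->MRU): [31 65 82 30 63]
  12. access 82: HIT. Cache (LRU->MRU): [31 65 30 63 82]
  13. access 65: HIT. Cache (LRU->MRU): [31 30 63 82 65]
  14. access 65: HIT. Cache (LRU->MRU): [31 30 63 82 65]
  15. access 82: HIT. Cache (LRU->MRU): [31 30 63 65 82]
  16. access 82: HIT. Cache (LRU->MRU): [31 30 63 65 82]
  17. access 82: HIT. Cache (LRU->MRU): [31 30 63 65 82]
  18. access 31: HIT. Cache (LRU->MRU): [30 63 65 82 31]
  19. access 82: HIT. Cache (LRU->MRU): [30 63 65 31 82]
Total: 14 hits, 5 misses, 0 evictions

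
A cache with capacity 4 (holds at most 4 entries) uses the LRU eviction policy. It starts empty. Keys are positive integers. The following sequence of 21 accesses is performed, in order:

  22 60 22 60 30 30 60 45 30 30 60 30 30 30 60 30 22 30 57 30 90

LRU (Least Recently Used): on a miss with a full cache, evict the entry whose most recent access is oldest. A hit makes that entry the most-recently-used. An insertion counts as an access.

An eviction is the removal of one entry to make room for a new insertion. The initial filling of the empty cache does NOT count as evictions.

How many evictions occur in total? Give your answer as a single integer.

LRU simulation (capacity=4):
  1. access 22: MISS. Cache (LRU->MRU): [22]
  2. access 60: MISS. Cache (LRU->MRU): [22 60]
  3. access 22: HIT. Cache (LRU->MRU): [60 22]
  4. access 60: HIT. Cache (LRU->MRU): [22 60]
  5. access 30: MISS. Cache (LRU->MRU): [22 60 30]
  6. access 30: HIT. Cache (LRU->MRU): [22 60 30]
  7. access 60: HIT. Cache (LRU->MRU): [22 30 60]
  8. access 45: MISS. Cache (LRU->MRU): [22 30 60 45]
  9. access 30: HIT. Cache (LRU->MRU): [22 60 45 30]
  10. access 30: HIT. Cache (LRU->MRU): [22 60 45 30]
  11. access 60: HIT. Cache (LRU->MRU): [22 45 30 60]
  12. access 30: HIT. Cache (LRU->MRU): [22 45 60 30]
  13. access 30: HIT. Cache (LRU->MRU): [22 45 60 30]
  14. access 30: HIT. Cache (LRU->MRU): [22 45 60 30]
  15. access 60: HIT. Cache (LRU->MRU): [22 45 30 60]
  16. access 30: HIT. Cache (LRU->MRU): [22 45 60 30]
  17. access 22: HIT. Cache (LRU->MRU): [45 60 30 22]
  18. access 30: HIT. Cache (LRU->MRU): [45 60 22 30]
  19. access 57: MISS, evict 45. Cache (LRU->MRU): [60 22 30 57]
  20. access 30: HIT. Cache (LRU->MRU): [60 22 57 30]
  21. access 90: MISS, evict 60. Cache (LRU->MRU): [22 57 30 90]
Total: 15 hits, 6 misses, 2 evictions

Answer: 2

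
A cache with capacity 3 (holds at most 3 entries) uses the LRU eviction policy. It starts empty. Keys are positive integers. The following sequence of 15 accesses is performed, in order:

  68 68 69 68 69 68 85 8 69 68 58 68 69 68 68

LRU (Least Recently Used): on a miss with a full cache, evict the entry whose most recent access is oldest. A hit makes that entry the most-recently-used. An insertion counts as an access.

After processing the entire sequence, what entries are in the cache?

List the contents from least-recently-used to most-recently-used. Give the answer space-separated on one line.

Answer: 58 69 68

Derivation:
LRU simulation (capacity=3):
  1. access 68: MISS. Cache (LRU->MRU): [68]
  2. access 68: HIT. Cache (LRU->MRU): [68]
  3. access 69: MISS. Cache (LRU->MRU): [68 69]
  4. access 68: HIT. Cache (LRU->MRU): [69 68]
  5. access 69: HIT. Cache (LRU->MRU): [68 69]
  6. access 68: HIT. Cache (LRU->MRU): [69 68]
  7. access 85: MISS. Cache (LRU->MRU): [69 68 85]
  8. access 8: MISS, evict 69. Cache (LRU->MRU): [68 85 8]
  9. access 69: MISS, evict 68. Cache (LRU->MRU): [85 8 69]
  10. access 68: MISS, evict 85. Cache (LRU->MRU): [8 69 68]
  11. access 58: MISS, evict 8. Cache (LRU->MRU): [69 68 58]
  12. access 68: HIT. Cache (LRU->MRU): [69 58 68]
  13. access 69: HIT. Cache (LRU->MRU): [58 68 69]
  14. access 68: HIT. Cache (LRU->MRU): [58 69 68]
  15. access 68: HIT. Cache (LRU->MRU): [58 69 68]
Total: 8 hits, 7 misses, 4 evictions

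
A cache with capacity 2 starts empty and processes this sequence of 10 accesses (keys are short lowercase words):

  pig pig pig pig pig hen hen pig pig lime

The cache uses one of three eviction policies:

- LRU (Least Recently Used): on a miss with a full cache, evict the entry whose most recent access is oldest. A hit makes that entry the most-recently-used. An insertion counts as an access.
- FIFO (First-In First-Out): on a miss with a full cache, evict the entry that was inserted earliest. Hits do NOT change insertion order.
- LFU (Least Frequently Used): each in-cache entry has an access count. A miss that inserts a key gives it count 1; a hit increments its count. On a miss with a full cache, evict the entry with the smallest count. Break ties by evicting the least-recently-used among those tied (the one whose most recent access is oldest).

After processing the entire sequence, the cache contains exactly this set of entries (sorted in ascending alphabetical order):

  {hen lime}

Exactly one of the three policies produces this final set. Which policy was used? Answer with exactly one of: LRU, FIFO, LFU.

Simulating under each policy and comparing final sets:
  LRU: final set = {lime pig} -> differs
  FIFO: final set = {hen lime} -> MATCHES target
  LFU: final set = {lime pig} -> differs
Only FIFO produces the target set.

Answer: FIFO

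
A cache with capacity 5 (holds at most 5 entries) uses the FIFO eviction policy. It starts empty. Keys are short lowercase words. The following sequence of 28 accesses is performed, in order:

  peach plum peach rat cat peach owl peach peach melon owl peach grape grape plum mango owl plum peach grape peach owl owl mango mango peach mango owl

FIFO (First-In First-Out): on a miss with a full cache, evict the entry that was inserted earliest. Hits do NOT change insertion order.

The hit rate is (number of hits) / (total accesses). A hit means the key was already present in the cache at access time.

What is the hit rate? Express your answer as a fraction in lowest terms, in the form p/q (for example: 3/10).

FIFO simulation (capacity=5):
  1. access peach: MISS. Cache (old->new): [peach]
  2. access plum: MISS. Cache (old->new): [peach plum]
  3. access peach: HIT. Cache (old->new): [peach plum]
  4. access rat: MISS. Cache (old->new): [peach plum rat]
  5. access cat: MISS. Cache (old->new): [peach plum rat cat]
  6. access peach: HIT. Cache (old->new): [peach plum rat cat]
  7. access owl: MISS. Cache (old->new): [peach plum rat cat owl]
  8. access peach: HIT. Cache (old->new): [peach plum rat cat owl]
  9. access peach: HIT. Cache (old->new): [peach plum rat cat owl]
  10. access melon: MISS, evict peach. Cache (old->new): [plum rat cat owl melon]
  11. access owl: HIT. Cache (old->new): [plum rat cat owl melon]
  12. access peach: MISS, evict plum. Cache (old->new): [rat cat owl melon peach]
  13. access grape: MISS, evict rat. Cache (old->new): [cat owl melon peach grape]
  14. access grape: HIT. Cache (old->new): [cat owl melon peach grape]
  15. access plum: MISS, evict cat. Cache (old->new): [owl melon peach grape plum]
  16. access mango: MISS, evict owl. Cache (old->new): [melon peach grape plum mango]
  17. access owl: MISS, evict melon. Cache (old->new): [peach grape plum mango owl]
  18. access plum: HIT. Cache (old->new): [peach grape plum mango owl]
  19. access peach: HIT. Cache (old->new): [peach grape plum mango owl]
  20. access grape: HIT. Cache (old->new): [peach grape plum mango owl]
  21. access peach: HIT. Cache (old->new): [peach grape plum mango owl]
  22. access owl: HIT. Cache (old->new): [peach grape plum mango owl]
  23. access owl: HIT. Cache (old->new): [peach grape plum mango owl]
  24. access mango: HIT. Cache (old->new): [peach grape plum mango owl]
  25. access mango: HIT. Cache (old->new): [peach grape plum mango owl]
  26. access peach: HIT. Cache (old->new): [peach grape plum mango owl]
  27. access mango: HIT. Cache (old->new): [peach grape plum mango owl]
  28. access owl: HIT. Cache (old->new): [peach grape plum mango owl]
Total: 17 hits, 11 misses, 6 evictions

Hit rate = 17/28

Answer: 17/28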